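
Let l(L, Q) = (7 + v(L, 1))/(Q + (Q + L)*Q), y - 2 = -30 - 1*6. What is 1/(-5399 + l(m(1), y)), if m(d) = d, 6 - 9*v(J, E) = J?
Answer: -144/777455 ≈ -0.00018522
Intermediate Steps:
v(J, E) = ⅔ - J/9
y = -34 (y = 2 + (-30 - 1*6) = 2 + (-30 - 6) = 2 - 36 = -34)
l(L, Q) = (23/3 - L/9)/(Q + Q*(L + Q)) (l(L, Q) = (7 + (⅔ - L/9))/(Q + (Q + L)*Q) = (23/3 - L/9)/(Q + (L + Q)*Q) = (23/3 - L/9)/(Q + Q*(L + Q)))
1/(-5399 + l(m(1), y)) = 1/(-5399 + (⅑)*(69 - 1*1)/(-34*(1 + 1 - 34))) = 1/(-5399 + (⅑)*(-1/34)*(69 - 1)/(-32)) = 1/(-5399 + (⅑)*(-1/34)*(-1/32)*68) = 1/(-5399 + 1/144) = 1/(-777455/144) = -144/777455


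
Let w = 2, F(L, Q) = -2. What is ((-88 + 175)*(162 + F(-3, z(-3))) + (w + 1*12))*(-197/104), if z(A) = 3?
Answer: -1372499/52 ≈ -26394.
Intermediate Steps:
((-88 + 175)*(162 + F(-3, z(-3))) + (w + 1*12))*(-197/104) = ((-88 + 175)*(162 - 2) + (2 + 1*12))*(-197/104) = (87*160 + (2 + 12))*(-197*1/104) = (13920 + 14)*(-197/104) = 13934*(-197/104) = -1372499/52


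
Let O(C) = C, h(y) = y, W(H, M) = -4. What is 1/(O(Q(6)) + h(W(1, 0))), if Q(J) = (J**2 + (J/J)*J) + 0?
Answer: 1/38 ≈ 0.026316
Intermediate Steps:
Q(J) = J + J**2 (Q(J) = (J**2 + 1*J) + 0 = (J**2 + J) + 0 = (J + J**2) + 0 = J + J**2)
1/(O(Q(6)) + h(W(1, 0))) = 1/(6*(1 + 6) - 4) = 1/(6*7 - 4) = 1/(42 - 4) = 1/38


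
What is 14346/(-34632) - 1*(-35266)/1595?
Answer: 6052779/278980 ≈ 21.696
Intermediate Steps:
14346/(-34632) - 1*(-35266)/1595 = 14346*(-1/34632) + 35266*(1/1595) = -797/1924 + 3206/145 = 6052779/278980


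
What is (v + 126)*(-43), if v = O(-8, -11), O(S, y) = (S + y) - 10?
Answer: -4171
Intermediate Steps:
O(S, y) = -10 + S + y
v = -29 (v = -10 - 8 - 11 = -29)
(v + 126)*(-43) = (-29 + 126)*(-43) = 97*(-43) = -4171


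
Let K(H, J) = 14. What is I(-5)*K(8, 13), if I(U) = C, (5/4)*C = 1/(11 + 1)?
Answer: 14/15 ≈ 0.93333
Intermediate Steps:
C = 1/15 (C = 4/(5*(11 + 1)) = (4/5)/12 = (4/5)*(1/12) = 1/15 ≈ 0.066667)
I(U) = 1/15
I(-5)*K(8, 13) = (1/15)*14 = 14/15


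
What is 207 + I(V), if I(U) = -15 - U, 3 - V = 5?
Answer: 194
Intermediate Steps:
V = -2 (V = 3 - 1*5 = 3 - 5 = -2)
207 + I(V) = 207 + (-15 - 1*(-2)) = 207 + (-15 + 2) = 207 - 13 = 194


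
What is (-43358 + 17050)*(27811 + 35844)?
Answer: -1674635740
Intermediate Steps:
(-43358 + 17050)*(27811 + 35844) = -26308*63655 = -1674635740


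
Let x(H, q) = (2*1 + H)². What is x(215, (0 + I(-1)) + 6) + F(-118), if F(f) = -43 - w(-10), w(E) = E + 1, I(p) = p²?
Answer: 47055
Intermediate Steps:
w(E) = 1 + E
x(H, q) = (2 + H)²
F(f) = -34 (F(f) = -43 - (1 - 10) = -43 - 1*(-9) = -43 + 9 = -34)
x(215, (0 + I(-1)) + 6) + F(-118) = (2 + 215)² - 34 = 217² - 34 = 47089 - 34 = 47055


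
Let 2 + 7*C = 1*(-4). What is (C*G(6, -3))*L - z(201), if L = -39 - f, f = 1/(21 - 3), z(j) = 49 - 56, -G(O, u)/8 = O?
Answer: -11199/7 ≈ -1599.9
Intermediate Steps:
G(O, u) = -8*O
C = -6/7 (C = -2/7 + (1*(-4))/7 = -2/7 + (⅐)*(-4) = -2/7 - 4/7 = -6/7 ≈ -0.85714)
z(j) = -7
f = 1/18 ≈ 0.055556
L = -703/18 (L = -39 - 1*1/18 = -39 - 1/18 = -703/18 ≈ -39.056)
(C*G(6, -3))*L - z(201) = -(-48)*6/7*(-703/18) - 1*(-7) = -6/7*(-48)*(-703/18) + 7 = (288/7)*(-703/18) + 7 = -11248/7 + 7 = -11199/7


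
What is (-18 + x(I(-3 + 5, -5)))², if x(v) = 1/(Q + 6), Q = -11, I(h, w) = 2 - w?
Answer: 8281/25 ≈ 331.24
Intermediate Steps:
x(v) = -⅕ (x(v) = 1/(-11 + 6) = 1/(-5) = -⅕)
(-18 + x(I(-3 + 5, -5)))² = (-18 - ⅕)² = (-91/5)² = 8281/25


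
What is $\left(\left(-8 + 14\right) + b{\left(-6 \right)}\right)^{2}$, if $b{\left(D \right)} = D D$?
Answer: $1764$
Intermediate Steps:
$b{\left(D \right)} = D^{2}$
$\left(\left(-8 + 14\right) + b{\left(-6 \right)}\right)^{2} = \left(\left(-8 + 14\right) + \left(-6\right)^{2}\right)^{2} = \left(6 + 36\right)^{2} = 42^{2} = 1764$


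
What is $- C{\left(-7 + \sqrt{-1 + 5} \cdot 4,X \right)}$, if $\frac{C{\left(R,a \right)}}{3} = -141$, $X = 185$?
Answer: $423$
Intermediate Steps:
$C{\left(R,a \right)} = -423$ ($C{\left(R,a \right)} = 3 \left(-141\right) = -423$)
$- C{\left(-7 + \sqrt{-1 + 5} \cdot 4,X \right)} = \left(-1\right) \left(-423\right) = 423$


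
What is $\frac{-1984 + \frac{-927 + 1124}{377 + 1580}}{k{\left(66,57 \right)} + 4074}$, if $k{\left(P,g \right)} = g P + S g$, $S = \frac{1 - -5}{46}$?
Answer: $- \frac{89297293}{353040843} \approx -0.25294$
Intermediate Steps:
$S = \frac{3}{23}$ ($S = \left(1 + 5\right) \frac{1}{46} = 6 \cdot \frac{1}{46} = \frac{3}{23} \approx 0.13043$)
$k{\left(P,g \right)} = \frac{3 g}{23} + P g$ ($k{\left(P,g \right)} = g P + \frac{3 g}{23} = P g + \frac{3 g}{23} = \frac{3 g}{23} + P g$)
$\frac{-1984 + \frac{-927 + 1124}{377 + 1580}}{k{\left(66,57 \right)} + 4074} = \frac{-1984 + \frac{-927 + 1124}{377 + 1580}}{\frac{1}{23} \cdot 57 \left(3 + 23 \cdot 66\right) + 4074} = \frac{-1984 + \frac{197}{1957}}{\frac{1}{23} \cdot 57 \left(3 + 1518\right) + 4074} = \frac{-1984 + 197 \cdot \frac{1}{1957}}{\frac{1}{23} \cdot 57 \cdot 1521 + 4074} = \frac{-1984 + \frac{197}{1957}}{\frac{86697}{23} + 4074} = - \frac{3882491}{1957 \cdot \frac{180399}{23}} = \left(- \frac{3882491}{1957}\right) \frac{23}{180399} = - \frac{89297293}{353040843}$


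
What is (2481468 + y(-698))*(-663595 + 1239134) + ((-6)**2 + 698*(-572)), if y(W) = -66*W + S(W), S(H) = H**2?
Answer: 1735100045640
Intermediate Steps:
y(W) = W**2 - 66*W (y(W) = -66*W + W**2 = W**2 - 66*W)
(2481468 + y(-698))*(-663595 + 1239134) + ((-6)**2 + 698*(-572)) = (2481468 - 698*(-66 - 698))*(-663595 + 1239134) + ((-6)**2 + 698*(-572)) = (2481468 - 698*(-764))*575539 + (36 - 399256) = (2481468 + 533272)*575539 - 399220 = 3014740*575539 - 399220 = 1735100444860 - 399220 = 1735100045640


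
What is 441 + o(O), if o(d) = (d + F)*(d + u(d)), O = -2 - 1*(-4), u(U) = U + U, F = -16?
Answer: 357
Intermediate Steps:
u(U) = 2*U
O = 2 (O = -2 + 4 = 2)
o(d) = 3*d*(-16 + d) (o(d) = (d - 16)*(d + 2*d) = (-16 + d)*(3*d) = 3*d*(-16 + d))
441 + o(O) = 441 + 3*2*(-16 + 2) = 441 + 3*2*(-14) = 441 - 84 = 357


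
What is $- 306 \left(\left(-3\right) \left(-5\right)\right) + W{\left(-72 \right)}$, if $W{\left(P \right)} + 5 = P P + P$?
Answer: $517$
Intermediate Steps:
$W{\left(P \right)} = -5 + P + P^{2}$ ($W{\left(P \right)} = -5 + \left(P P + P\right) = -5 + \left(P^{2} + P\right) = -5 + \left(P + P^{2}\right) = -5 + P + P^{2}$)
$- 306 \left(\left(-3\right) \left(-5\right)\right) + W{\left(-72 \right)} = - 306 \left(\left(-3\right) \left(-5\right)\right) - \left(77 - 5184\right) = \left(-306\right) 15 - -5107 = -4590 + 5107 = 517$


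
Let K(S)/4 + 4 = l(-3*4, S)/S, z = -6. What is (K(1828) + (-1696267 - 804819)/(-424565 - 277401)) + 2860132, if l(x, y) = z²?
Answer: 458760991104335/160399231 ≈ 2.8601e+6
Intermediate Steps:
l(x, y) = 36 (l(x, y) = (-6)² = 36)
K(S) = -16 + 144/S (K(S) = -16 + 4*(36/S) = -16 + 144/S)
(K(1828) + (-1696267 - 804819)/(-424565 - 277401)) + 2860132 = ((-16 + 144/1828) + (-1696267 - 804819)/(-424565 - 277401)) + 2860132 = ((-16 + 144*(1/1828)) - 2501086/(-701966)) + 2860132 = ((-16 + 36/457) - 2501086*(-1/701966)) + 2860132 = (-7276/457 + 1250543/350983) + 2860132 = -1982254157/160399231 + 2860132 = 458760991104335/160399231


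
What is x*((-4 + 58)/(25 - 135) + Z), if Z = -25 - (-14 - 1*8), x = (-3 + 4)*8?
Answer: -1536/55 ≈ -27.927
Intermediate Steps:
x = 8 (x = 1*8 = 8)
Z = -3 (Z = -25 - (-14 - 8) = -25 - 1*(-22) = -25 + 22 = -3)
x*((-4 + 58)/(25 - 135) + Z) = 8*((-4 + 58)/(25 - 135) - 3) = 8*(54/(-110) - 3) = 8*(54*(-1/110) - 3) = 8*(-27/55 - 3) = 8*(-192/55) = -1536/55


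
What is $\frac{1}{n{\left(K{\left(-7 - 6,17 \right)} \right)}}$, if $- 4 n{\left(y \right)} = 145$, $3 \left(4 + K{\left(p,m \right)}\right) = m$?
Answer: $- \frac{4}{145} \approx -0.027586$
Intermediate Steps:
$K{\left(p,m \right)} = -4 + \frac{m}{3}$
$n{\left(y \right)} = - \frac{145}{4}$ ($n{\left(y \right)} = \left(- \frac{1}{4}\right) 145 = - \frac{145}{4}$)
$\frac{1}{n{\left(K{\left(-7 - 6,17 \right)} \right)}} = \frac{1}{- \frac{145}{4}} = - \frac{4}{145}$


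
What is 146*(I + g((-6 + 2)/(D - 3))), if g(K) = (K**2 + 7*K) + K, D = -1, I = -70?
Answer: -8906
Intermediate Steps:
g(K) = K**2 + 8*K
146*(I + g((-6 + 2)/(D - 3))) = 146*(-70 + ((-6 + 2)/(-1 - 3))*(8 + (-6 + 2)/(-1 - 3))) = 146*(-70 + (-4/(-4))*(8 - 4/(-4))) = 146*(-70 + (-4*(-1/4))*(8 - 4*(-1/4))) = 146*(-70 + 1*(8 + 1)) = 146*(-70 + 1*9) = 146*(-70 + 9) = 146*(-61) = -8906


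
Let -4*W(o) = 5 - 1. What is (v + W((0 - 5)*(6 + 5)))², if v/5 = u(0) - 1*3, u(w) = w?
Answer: 256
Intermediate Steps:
W(o) = -1 (W(o) = -(5 - 1)/4 = -¼*4 = -1)
v = -15 (v = 5*(0 - 1*3) = 5*(0 - 3) = 5*(-3) = -15)
(v + W((0 - 5)*(6 + 5)))² = (-15 - 1)² = (-16)² = 256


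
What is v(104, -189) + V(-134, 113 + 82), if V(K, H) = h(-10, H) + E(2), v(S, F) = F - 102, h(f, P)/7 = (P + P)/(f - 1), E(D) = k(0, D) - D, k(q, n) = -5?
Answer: -6008/11 ≈ -546.18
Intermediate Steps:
E(D) = -5 - D
h(f, P) = 14*P/(-1 + f) (h(f, P) = 7*((P + P)/(f - 1)) = 7*((2*P)/(-1 + f)) = 7*(2*P/(-1 + f)) = 14*P/(-1 + f))
v(S, F) = -102 + F
V(K, H) = -7 - 14*H/11 (V(K, H) = 14*H/(-1 - 10) + (-5 - 1*2) = 14*H/(-11) + (-5 - 2) = 14*H*(-1/11) - 7 = -14*H/11 - 7 = -7 - 14*H/11)
v(104, -189) + V(-134, 113 + 82) = (-102 - 189) + (-7 - 14*(113 + 82)/11) = -291 + (-7 - 14/11*195) = -291 + (-7 - 2730/11) = -291 - 2807/11 = -6008/11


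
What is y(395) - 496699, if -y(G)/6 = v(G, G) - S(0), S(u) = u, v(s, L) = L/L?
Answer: -496705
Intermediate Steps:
v(s, L) = 1
y(G) = -6 (y(G) = -6*(1 - 1*0) = -6*(1 + 0) = -6*1 = -6)
y(395) - 496699 = -6 - 496699 = -496705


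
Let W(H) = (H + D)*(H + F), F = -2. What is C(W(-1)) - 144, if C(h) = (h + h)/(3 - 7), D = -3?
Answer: -150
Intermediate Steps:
W(H) = (-3 + H)*(-2 + H) (W(H) = (H - 3)*(H - 2) = (-3 + H)*(-2 + H))
C(h) = -h/2 (C(h) = (2*h)/(-4) = (2*h)*(-¼) = -h/2)
C(W(-1)) - 144 = -(6 + (-1)² - 5*(-1))/2 - 144 = -(6 + 1 + 5)/2 - 144 = -½*12 - 144 = -6 - 144 = -150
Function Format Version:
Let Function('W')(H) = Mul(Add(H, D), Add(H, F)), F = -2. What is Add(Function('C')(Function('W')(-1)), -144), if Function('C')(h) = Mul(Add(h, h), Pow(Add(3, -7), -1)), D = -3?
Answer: -150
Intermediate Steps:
Function('W')(H) = Mul(Add(-3, H), Add(-2, H)) (Function('W')(H) = Mul(Add(H, -3), Add(H, -2)) = Mul(Add(-3, H), Add(-2, H)))
Function('C')(h) = Mul(Rational(-1, 2), h) (Function('C')(h) = Mul(Mul(2, h), Pow(-4, -1)) = Mul(Mul(2, h), Rational(-1, 4)) = Mul(Rational(-1, 2), h))
Add(Function('C')(Function('W')(-1)), -144) = Add(Mul(Rational(-1, 2), Add(6, Pow(-1, 2), Mul(-5, -1))), -144) = Add(Mul(Rational(-1, 2), Add(6, 1, 5)), -144) = Add(Mul(Rational(-1, 2), 12), -144) = Add(-6, -144) = -150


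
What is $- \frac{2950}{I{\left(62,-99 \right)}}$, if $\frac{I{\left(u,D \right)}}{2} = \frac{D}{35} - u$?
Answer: $\frac{51625}{2269} \approx 22.752$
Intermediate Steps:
$I{\left(u,D \right)} = - 2 u + \frac{2 D}{35}$ ($I{\left(u,D \right)} = 2 \left(\frac{D}{35} - u\right) = 2 \left(- u + \frac{D}{35}\right) = - 2 u + \frac{2 D}{35}$)
$- \frac{2950}{I{\left(62,-99 \right)}} = - \frac{2950}{\left(-2\right) 62 + \frac{2}{35} \left(-99\right)} = - \frac{2950}{-124 - \frac{198}{35}} = - \frac{2950}{- \frac{4538}{35}} = \left(-2950\right) \left(- \frac{35}{4538}\right) = \frac{51625}{2269}$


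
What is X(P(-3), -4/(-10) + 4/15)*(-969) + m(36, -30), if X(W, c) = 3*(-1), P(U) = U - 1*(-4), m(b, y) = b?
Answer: 2943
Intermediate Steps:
P(U) = 4 + U (P(U) = U + 4 = 4 + U)
X(W, c) = -3
X(P(-3), -4/(-10) + 4/15)*(-969) + m(36, -30) = -3*(-969) + 36 = 2907 + 36 = 2943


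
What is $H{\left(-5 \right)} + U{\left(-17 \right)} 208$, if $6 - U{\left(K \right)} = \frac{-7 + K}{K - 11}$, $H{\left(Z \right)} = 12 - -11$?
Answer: $\frac{7649}{7} \approx 1092.7$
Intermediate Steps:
$H{\left(Z \right)} = 23$ ($H{\left(Z \right)} = 12 + 11 = 23$)
$U{\left(K \right)} = 6 - \frac{-7 + K}{-11 + K}$ ($U{\left(K \right)} = 6 - \frac{-7 + K}{K - 11} = 6 - \frac{-7 + K}{-11 + K}$)
$H{\left(-5 \right)} + U{\left(-17 \right)} 208 = 23 + \frac{-59 + 5 \left(-17\right)}{-11 - 17} \cdot 208 = 23 + \frac{-59 - 85}{-28} \cdot 208 = 23 + \left(- \frac{1}{28}\right) \left(-144\right) 208 = 23 + \frac{36}{7} \cdot 208 = 23 + \frac{7488}{7} = \frac{7649}{7}$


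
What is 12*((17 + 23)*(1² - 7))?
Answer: -2880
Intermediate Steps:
12*((17 + 23)*(1² - 7)) = 12*(40*(1 - 7)) = 12*(40*(-6)) = 12*(-240) = -2880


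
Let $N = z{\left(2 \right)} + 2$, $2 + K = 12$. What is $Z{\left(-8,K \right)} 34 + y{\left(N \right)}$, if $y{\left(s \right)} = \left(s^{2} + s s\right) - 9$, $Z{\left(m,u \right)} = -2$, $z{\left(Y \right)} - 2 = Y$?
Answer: $-5$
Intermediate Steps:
$K = 10$ ($K = -2 + 12 = 10$)
$z{\left(Y \right)} = 2 + Y$
$N = 6$ ($N = \left(2 + 2\right) + 2 = 4 + 2 = 6$)
$y{\left(s \right)} = -9 + 2 s^{2}$ ($y{\left(s \right)} = \left(s^{2} + s^{2}\right) - 9 = 2 s^{2} - 9 = -9 + 2 s^{2}$)
$Z{\left(-8,K \right)} 34 + y{\left(N \right)} = \left(-2\right) 34 - \left(9 - 2 \cdot 6^{2}\right) = -68 + \left(-9 + 2 \cdot 36\right) = -68 + \left(-9 + 72\right) = -68 + 63 = -5$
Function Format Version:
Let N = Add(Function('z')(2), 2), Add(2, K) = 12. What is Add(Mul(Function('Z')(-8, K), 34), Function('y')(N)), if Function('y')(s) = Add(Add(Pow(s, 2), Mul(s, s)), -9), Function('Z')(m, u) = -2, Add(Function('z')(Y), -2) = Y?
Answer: -5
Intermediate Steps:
K = 10 (K = Add(-2, 12) = 10)
Function('z')(Y) = Add(2, Y)
N = 6 (N = Add(Add(2, 2), 2) = Add(4, 2) = 6)
Function('y')(s) = Add(-9, Mul(2, Pow(s, 2))) (Function('y')(s) = Add(Add(Pow(s, 2), Pow(s, 2)), -9) = Add(Mul(2, Pow(s, 2)), -9) = Add(-9, Mul(2, Pow(s, 2))))
Add(Mul(Function('Z')(-8, K), 34), Function('y')(N)) = Add(Mul(-2, 34), Add(-9, Mul(2, Pow(6, 2)))) = Add(-68, Add(-9, Mul(2, 36))) = Add(-68, Add(-9, 72)) = Add(-68, 63) = -5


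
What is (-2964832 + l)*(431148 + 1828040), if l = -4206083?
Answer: -16200445117020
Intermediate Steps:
(-2964832 + l)*(431148 + 1828040) = (-2964832 - 4206083)*(431148 + 1828040) = -7170915*2259188 = -16200445117020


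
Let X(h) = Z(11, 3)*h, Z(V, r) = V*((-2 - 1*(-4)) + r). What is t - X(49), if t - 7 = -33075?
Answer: -35763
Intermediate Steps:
t = -33068 (t = 7 - 33075 = -33068)
Z(V, r) = V*(2 + r) (Z(V, r) = V*((-2 + 4) + r) = V*(2 + r))
X(h) = 55*h (X(h) = (11*(2 + 3))*h = (11*5)*h = 55*h)
t - X(49) = -33068 - 55*49 = -33068 - 1*2695 = -33068 - 2695 = -35763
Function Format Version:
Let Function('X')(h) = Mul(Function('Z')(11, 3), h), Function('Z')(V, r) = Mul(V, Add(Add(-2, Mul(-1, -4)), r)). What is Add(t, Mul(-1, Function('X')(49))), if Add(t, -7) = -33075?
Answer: -35763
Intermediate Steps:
t = -33068 (t = Add(7, -33075) = -33068)
Function('Z')(V, r) = Mul(V, Add(2, r)) (Function('Z')(V, r) = Mul(V, Add(Add(-2, 4), r)) = Mul(V, Add(2, r)))
Function('X')(h) = Mul(55, h) (Function('X')(h) = Mul(Mul(11, Add(2, 3)), h) = Mul(Mul(11, 5), h) = Mul(55, h))
Add(t, Mul(-1, Function('X')(49))) = Add(-33068, Mul(-1, Mul(55, 49))) = Add(-33068, Mul(-1, 2695)) = Add(-33068, -2695) = -35763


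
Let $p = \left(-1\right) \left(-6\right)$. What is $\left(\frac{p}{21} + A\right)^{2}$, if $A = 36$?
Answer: $\frac{64516}{49} \approx 1316.7$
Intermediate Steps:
$p = 6$
$\left(\frac{p}{21} + A\right)^{2} = \left(\frac{6}{21} + 36\right)^{2} = \left(6 \cdot \frac{1}{21} + 36\right)^{2} = \left(\frac{2}{7} + 36\right)^{2} = \left(\frac{254}{7}\right)^{2} = \frac{64516}{49}$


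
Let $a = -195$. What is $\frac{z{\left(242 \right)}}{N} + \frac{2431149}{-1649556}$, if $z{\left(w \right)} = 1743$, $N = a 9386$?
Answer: $- \frac{247363014241}{167729603340} \approx -1.4748$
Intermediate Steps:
$N = -1830270$ ($N = \left(-195\right) 9386 = -1830270$)
$\frac{z{\left(242 \right)}}{N} + \frac{2431149}{-1649556} = \frac{1743}{-1830270} + \frac{2431149}{-1649556} = 1743 \left(- \frac{1}{1830270}\right) + 2431149 \left(- \frac{1}{1649556}\right) = - \frac{581}{610090} - \frac{810383}{549852} = - \frac{247363014241}{167729603340}$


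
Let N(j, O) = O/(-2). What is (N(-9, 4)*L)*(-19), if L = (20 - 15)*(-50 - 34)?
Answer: -15960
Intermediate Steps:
N(j, O) = -O/2 (N(j, O) = O*(-½) = -O/2)
L = -420 (L = 5*(-84) = -420)
(N(-9, 4)*L)*(-19) = (-½*4*(-420))*(-19) = -2*(-420)*(-19) = 840*(-19) = -15960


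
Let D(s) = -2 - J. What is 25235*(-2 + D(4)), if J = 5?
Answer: -227115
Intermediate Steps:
D(s) = -7 (D(s) = -2 - 1*5 = -2 - 5 = -7)
25235*(-2 + D(4)) = 25235*(-2 - 7) = 25235*(-9) = -227115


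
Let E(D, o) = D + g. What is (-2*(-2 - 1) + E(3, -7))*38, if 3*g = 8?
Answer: 1330/3 ≈ 443.33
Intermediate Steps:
g = 8/3 (g = (⅓)*8 = 8/3 ≈ 2.6667)
E(D, o) = 8/3 + D (E(D, o) = D + 8/3 = 8/3 + D)
(-2*(-2 - 1) + E(3, -7))*38 = (-2*(-2 - 1) + (8/3 + 3))*38 = (-2*(-3) + 17/3)*38 = (6 + 17/3)*38 = (35/3)*38 = 1330/3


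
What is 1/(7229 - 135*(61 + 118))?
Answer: -1/16936 ≈ -5.9046e-5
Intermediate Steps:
1/(7229 - 135*(61 + 118)) = 1/(7229 - 135*179) = 1/(7229 - 24165) = 1/(-16936) = -1/16936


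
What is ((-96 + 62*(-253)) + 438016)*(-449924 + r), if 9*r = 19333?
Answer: -1701595842022/9 ≈ -1.8907e+11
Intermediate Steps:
r = 19333/9 (r = (1/9)*19333 = 19333/9 ≈ 2148.1)
((-96 + 62*(-253)) + 438016)*(-449924 + r) = ((-96 + 62*(-253)) + 438016)*(-449924 + 19333/9) = ((-96 - 15686) + 438016)*(-4029983/9) = (-15782 + 438016)*(-4029983/9) = 422234*(-4029983/9) = -1701595842022/9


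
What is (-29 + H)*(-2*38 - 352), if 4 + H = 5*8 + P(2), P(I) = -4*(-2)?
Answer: -6420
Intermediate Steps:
P(I) = 8
H = 44 (H = -4 + (5*8 + 8) = -4 + (40 + 8) = -4 + 48 = 44)
(-29 + H)*(-2*38 - 352) = (-29 + 44)*(-2*38 - 352) = 15*(-76 - 352) = 15*(-428) = -6420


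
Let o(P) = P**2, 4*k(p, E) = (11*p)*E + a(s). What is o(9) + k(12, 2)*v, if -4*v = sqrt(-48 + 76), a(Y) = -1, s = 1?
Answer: 81 - 263*sqrt(7)/8 ≈ -5.9791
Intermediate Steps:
k(p, E) = -1/4 + 11*E*p/4 (k(p, E) = ((11*p)*E - 1)/4 = (11*E*p - 1)/4 = (-1 + 11*E*p)/4 = -1/4 + 11*E*p/4)
v = -sqrt(7)/2 (v = -sqrt(-48 + 76)/4 = -sqrt(7)/2 ≈ -1.3229)
o(9) + k(12, 2)*v = 9**2 + (-1/4 + (11/4)*2*12)*(-sqrt(7)/2) = 81 + (-1/4 + 66)*(-sqrt(7)/2) = 81 + 263*(-sqrt(7)/2)/4 = 81 - 263*sqrt(7)/8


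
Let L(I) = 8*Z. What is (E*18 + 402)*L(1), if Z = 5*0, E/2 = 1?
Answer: 0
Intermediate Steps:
E = 2 (E = 2*1 = 2)
Z = 0
L(I) = 0 (L(I) = 8*0 = 0)
(E*18 + 402)*L(1) = (2*18 + 402)*0 = (36 + 402)*0 = 438*0 = 0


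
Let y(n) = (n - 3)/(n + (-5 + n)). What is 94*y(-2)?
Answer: 470/9 ≈ 52.222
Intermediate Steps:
y(n) = (-3 + n)/(-5 + 2*n)
94*y(-2) = 94*((-3 - 2)/(-5 + 2*(-2))) = 94*(-5/(-5 - 4)) = 94*(-5/(-9)) = 94*(-⅑*(-5)) = 94*(5/9) = 470/9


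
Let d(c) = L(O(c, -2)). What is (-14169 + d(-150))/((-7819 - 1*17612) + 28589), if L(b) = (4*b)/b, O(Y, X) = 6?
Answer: -14165/3158 ≈ -4.4854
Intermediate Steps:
L(b) = 4
d(c) = 4
(-14169 + d(-150))/((-7819 - 1*17612) + 28589) = (-14169 + 4)/((-7819 - 1*17612) + 28589) = -14165/((-7819 - 17612) + 28589) = -14165/(-25431 + 28589) = -14165/3158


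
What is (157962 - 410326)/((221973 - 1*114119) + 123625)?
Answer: -252364/231479 ≈ -1.0902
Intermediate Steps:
(157962 - 410326)/((221973 - 1*114119) + 123625) = -252364/((221973 - 114119) + 123625) = -252364/(107854 + 123625) = -252364/231479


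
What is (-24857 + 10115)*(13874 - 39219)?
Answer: 373635990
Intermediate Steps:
(-24857 + 10115)*(13874 - 39219) = -14742*(-25345) = 373635990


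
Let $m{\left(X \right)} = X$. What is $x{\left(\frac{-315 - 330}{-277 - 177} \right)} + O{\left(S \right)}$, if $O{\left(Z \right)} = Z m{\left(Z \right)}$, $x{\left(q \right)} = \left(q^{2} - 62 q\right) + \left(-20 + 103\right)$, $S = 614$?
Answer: $\frac{77704275729}{206116} \approx 3.7699 \cdot 10^{5}$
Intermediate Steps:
$x{\left(q \right)} = 83 + q^{2} - 62 q$ ($x{\left(q \right)} = \left(q^{2} - 62 q\right) + 83 = 83 + q^{2} - 62 q$)
$O{\left(Z \right)} = Z^{2}$ ($O{\left(Z \right)} = Z Z = Z^{2}$)
$x{\left(\frac{-315 - 330}{-277 - 177} \right)} + O{\left(S \right)} = \left(83 + \left(\frac{-315 - 330}{-277 - 177}\right)^{2} - 62 \frac{-315 - 330}{-277 - 177}\right) + 614^{2} = \left(83 + \left(- \frac{645}{-454}\right)^{2} - 62 \left(- \frac{645}{-454}\right)\right) + 376996 = \left(83 + \left(\left(-645\right) \left(- \frac{1}{454}\right)\right)^{2} - 62 \left(\left(-645\right) \left(- \frac{1}{454}\right)\right)\right) + 376996 = \left(83 + \left(\frac{645}{454}\right)^{2} - \frac{19995}{227}\right) + 376996 = \left(83 + \frac{416025}{206116} - \frac{19995}{227}\right) + 376996 = - \frac{631807}{206116} + 376996 = \frac{77704275729}{206116}$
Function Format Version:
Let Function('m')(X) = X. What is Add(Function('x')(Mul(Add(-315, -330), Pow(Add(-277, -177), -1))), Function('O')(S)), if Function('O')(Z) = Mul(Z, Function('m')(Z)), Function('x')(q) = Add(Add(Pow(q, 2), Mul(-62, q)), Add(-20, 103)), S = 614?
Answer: Rational(77704275729, 206116) ≈ 3.7699e+5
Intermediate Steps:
Function('x')(q) = Add(83, Pow(q, 2), Mul(-62, q)) (Function('x')(q) = Add(Add(Pow(q, 2), Mul(-62, q)), 83) = Add(83, Pow(q, 2), Mul(-62, q)))
Function('O')(Z) = Pow(Z, 2) (Function('O')(Z) = Mul(Z, Z) = Pow(Z, 2))
Add(Function('x')(Mul(Add(-315, -330), Pow(Add(-277, -177), -1))), Function('O')(S)) = Add(Add(83, Pow(Mul(Add(-315, -330), Pow(Add(-277, -177), -1)), 2), Mul(-62, Mul(Add(-315, -330), Pow(Add(-277, -177), -1)))), Pow(614, 2)) = Add(Add(83, Pow(Mul(-645, Pow(-454, -1)), 2), Mul(-62, Mul(-645, Pow(-454, -1)))), 376996) = Add(Add(83, Pow(Mul(-645, Rational(-1, 454)), 2), Mul(-62, Mul(-645, Rational(-1, 454)))), 376996) = Add(Add(83, Pow(Rational(645, 454), 2), Mul(-62, Rational(645, 454))), 376996) = Add(Add(83, Rational(416025, 206116), Rational(-19995, 227)), 376996) = Add(Rational(-631807, 206116), 376996) = Rational(77704275729, 206116)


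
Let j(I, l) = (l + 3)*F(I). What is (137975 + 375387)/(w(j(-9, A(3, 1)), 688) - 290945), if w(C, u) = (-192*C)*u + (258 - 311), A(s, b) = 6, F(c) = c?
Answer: 256681/5204389 ≈ 0.049320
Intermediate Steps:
j(I, l) = I*(3 + l) (j(I, l) = (l + 3)*I = (3 + l)*I = I*(3 + l))
w(C, u) = -53 - 192*C*u (w(C, u) = -192*C*u - 53 = -53 - 192*C*u)
(137975 + 375387)/(w(j(-9, A(3, 1)), 688) - 290945) = (137975 + 375387)/((-53 - 192*(-9*(3 + 6))*688) - 290945) = 513362/((-53 - 192*(-9*9)*688) - 290945) = 513362/((-53 - 192*(-81)*688) - 290945) = 513362/((-53 + 10699776) - 290945) = 513362/(10699723 - 290945) = 513362/10408778 = 513362*(1/10408778) = 256681/5204389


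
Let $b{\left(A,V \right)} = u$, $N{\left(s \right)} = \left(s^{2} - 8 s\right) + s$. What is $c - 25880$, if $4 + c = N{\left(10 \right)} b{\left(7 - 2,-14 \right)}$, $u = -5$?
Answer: $-26034$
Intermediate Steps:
$N{\left(s \right)} = s^{2} - 7 s$
$b{\left(A,V \right)} = -5$
$c = -154$ ($c = -4 + 10 \left(-7 + 10\right) \left(-5\right) = -4 + 10 \cdot 3 \left(-5\right) = -4 + 30 \left(-5\right) = -4 - 150 = -154$)
$c - 25880 = -154 - 25880 = -26034$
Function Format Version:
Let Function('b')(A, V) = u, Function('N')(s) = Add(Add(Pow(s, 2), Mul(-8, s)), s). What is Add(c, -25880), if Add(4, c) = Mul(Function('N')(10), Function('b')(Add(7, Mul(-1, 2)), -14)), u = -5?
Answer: -26034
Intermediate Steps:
Function('N')(s) = Add(Pow(s, 2), Mul(-7, s))
Function('b')(A, V) = -5
c = -154 (c = Add(-4, Mul(Mul(10, Add(-7, 10)), -5)) = Add(-4, Mul(Mul(10, 3), -5)) = Add(-4, Mul(30, -5)) = Add(-4, -150) = -154)
Add(c, -25880) = Add(-154, -25880) = -26034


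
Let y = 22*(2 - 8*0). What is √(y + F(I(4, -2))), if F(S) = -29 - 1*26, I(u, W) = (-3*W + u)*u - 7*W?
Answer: I*√11 ≈ 3.3166*I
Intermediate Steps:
I(u, W) = -7*W + u*(u - 3*W) (I(u, W) = (u - 3*W)*u - 7*W = u*(u - 3*W) - 7*W = -7*W + u*(u - 3*W))
F(S) = -55 (F(S) = -29 - 26 = -55)
y = 44 (y = 22*(2 + 0) = 22*2 = 44)
√(y + F(I(4, -2))) = √(44 - 55) = √(-11) = I*√11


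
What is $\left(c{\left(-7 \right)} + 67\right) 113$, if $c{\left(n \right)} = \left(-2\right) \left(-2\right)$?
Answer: $8023$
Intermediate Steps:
$c{\left(n \right)} = 4$
$\left(c{\left(-7 \right)} + 67\right) 113 = \left(4 + 67\right) 113 = 71 \cdot 113 = 8023$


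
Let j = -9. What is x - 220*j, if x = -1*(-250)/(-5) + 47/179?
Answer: 345517/179 ≈ 1930.3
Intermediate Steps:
x = -8903/179 (x = 250*(-⅕) + 47*(1/179) = -50 + 47/179 = -8903/179 ≈ -49.737)
x - 220*j = -8903/179 - 220*(-9) = -8903/179 + 1980 = 345517/179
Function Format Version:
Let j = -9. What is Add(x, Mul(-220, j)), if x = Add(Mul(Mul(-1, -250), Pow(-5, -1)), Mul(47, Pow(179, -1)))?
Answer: Rational(345517, 179) ≈ 1930.3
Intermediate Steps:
x = Rational(-8903, 179) (x = Add(Mul(250, Rational(-1, 5)), Mul(47, Rational(1, 179))) = Add(-50, Rational(47, 179)) = Rational(-8903, 179) ≈ -49.737)
Add(x, Mul(-220, j)) = Add(Rational(-8903, 179), Mul(-220, -9)) = Add(Rational(-8903, 179), 1980) = Rational(345517, 179)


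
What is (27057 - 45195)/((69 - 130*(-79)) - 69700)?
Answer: 6046/19787 ≈ 0.30555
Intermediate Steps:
(27057 - 45195)/((69 - 130*(-79)) - 69700) = -18138/((69 + 10270) - 69700) = -18138/(10339 - 69700) = -18138/(-59361) = -18138*(-1/59361) = 6046/19787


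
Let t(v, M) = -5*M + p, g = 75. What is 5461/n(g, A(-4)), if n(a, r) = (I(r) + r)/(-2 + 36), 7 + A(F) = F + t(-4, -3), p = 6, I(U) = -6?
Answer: 92837/2 ≈ 46419.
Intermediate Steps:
t(v, M) = 6 - 5*M (t(v, M) = -5*M + 6 = 6 - 5*M)
A(F) = 14 + F (A(F) = -7 + (F + (6 - 5*(-3))) = -7 + (F + (6 + 15)) = -7 + (F + 21) = -7 + (21 + F) = 14 + F)
n(a, r) = -3/17 + r/34 (n(a, r) = (-6 + r)/(-2 + 36) = (-6 + r)/34 = (-6 + r)*(1/34) = -3/17 + r/34)
5461/n(g, A(-4)) = 5461/(-3/17 + (14 - 4)/34) = 5461/(-3/17 + (1/34)*10) = 5461/(-3/17 + 5/17) = 5461/(2/17) = 5461*(17/2) = 92837/2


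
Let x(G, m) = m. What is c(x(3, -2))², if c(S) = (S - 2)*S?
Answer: 64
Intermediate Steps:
c(S) = S*(-2 + S) (c(S) = (-2 + S)*S = S*(-2 + S))
c(x(3, -2))² = (-2*(-2 - 2))² = (-2*(-4))² = 8² = 64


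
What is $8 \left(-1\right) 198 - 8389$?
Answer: $-9973$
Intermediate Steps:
$8 \left(-1\right) 198 - 8389 = \left(-8\right) 198 - 8389 = -1584 - 8389 = -9973$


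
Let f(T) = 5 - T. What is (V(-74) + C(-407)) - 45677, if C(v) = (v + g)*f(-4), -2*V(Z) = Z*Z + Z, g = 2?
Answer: -52023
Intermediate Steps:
V(Z) = -Z/2 - Z²/2 (V(Z) = -(Z*Z + Z)/2 = -(Z² + Z)/2 = -(Z + Z²)/2 = -Z/2 - Z²/2)
C(v) = 18 + 9*v (C(v) = (v + 2)*(5 - 1*(-4)) = (2 + v)*(5 + 4) = (2 + v)*9 = 18 + 9*v)
(V(-74) + C(-407)) - 45677 = (-½*(-74)*(1 - 74) + (18 + 9*(-407))) - 45677 = (-½*(-74)*(-73) + (18 - 3663)) - 45677 = (-2701 - 3645) - 45677 = -6346 - 45677 = -52023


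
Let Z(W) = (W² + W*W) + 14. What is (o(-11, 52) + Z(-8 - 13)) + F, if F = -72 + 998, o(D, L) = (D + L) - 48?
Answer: 1815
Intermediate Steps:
o(D, L) = -48 + D + L
Z(W) = 14 + 2*W² (Z(W) = (W² + W²) + 14 = 2*W² + 14 = 14 + 2*W²)
F = 926
(o(-11, 52) + Z(-8 - 13)) + F = ((-48 - 11 + 52) + (14 + 2*(-8 - 13)²)) + 926 = (-7 + (14 + 2*(-21)²)) + 926 = (-7 + (14 + 2*441)) + 926 = (-7 + (14 + 882)) + 926 = (-7 + 896) + 926 = 889 + 926 = 1815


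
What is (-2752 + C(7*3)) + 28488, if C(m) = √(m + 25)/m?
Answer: 25736 + √46/21 ≈ 25736.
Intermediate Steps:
C(m) = √(25 + m)/m
(-2752 + C(7*3)) + 28488 = (-2752 + √(25 + 7*3)/((7*3))) + 28488 = (-2752 + √(25 + 21)/21) + 28488 = (-2752 + √46/21) + 28488 = 25736 + √46/21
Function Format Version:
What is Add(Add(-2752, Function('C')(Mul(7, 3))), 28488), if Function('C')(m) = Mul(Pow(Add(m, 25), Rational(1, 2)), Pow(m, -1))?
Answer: Add(25736, Mul(Rational(1, 21), Pow(46, Rational(1, 2)))) ≈ 25736.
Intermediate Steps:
Function('C')(m) = Mul(Pow(m, -1), Pow(Add(25, m), Rational(1, 2))) (Function('C')(m) = Mul(Pow(Add(25, m), Rational(1, 2)), Pow(m, -1)) = Mul(Pow(m, -1), Pow(Add(25, m), Rational(1, 2))))
Add(Add(-2752, Function('C')(Mul(7, 3))), 28488) = Add(Add(-2752, Mul(Pow(Mul(7, 3), -1), Pow(Add(25, Mul(7, 3)), Rational(1, 2)))), 28488) = Add(Add(-2752, Mul(Pow(21, -1), Pow(Add(25, 21), Rational(1, 2)))), 28488) = Add(Add(-2752, Mul(Rational(1, 21), Pow(46, Rational(1, 2)))), 28488) = Add(25736, Mul(Rational(1, 21), Pow(46, Rational(1, 2))))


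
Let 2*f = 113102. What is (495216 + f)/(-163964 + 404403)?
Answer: 551767/240439 ≈ 2.2948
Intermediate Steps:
f = 56551 (f = (1/2)*113102 = 56551)
(495216 + f)/(-163964 + 404403) = (495216 + 56551)/(-163964 + 404403) = 551767/240439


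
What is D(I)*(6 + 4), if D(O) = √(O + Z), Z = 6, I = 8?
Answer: 10*√14 ≈ 37.417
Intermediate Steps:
D(O) = √(6 + O) (D(O) = √(O + 6) = √(6 + O))
D(I)*(6 + 4) = √(6 + 8)*(6 + 4) = √14*10 = 10*√14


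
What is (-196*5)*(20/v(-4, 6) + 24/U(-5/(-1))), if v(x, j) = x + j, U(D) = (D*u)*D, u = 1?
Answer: -53704/5 ≈ -10741.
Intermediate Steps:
U(D) = D**2 (U(D) = (D*1)*D = D*D = D**2)
v(x, j) = j + x
(-196*5)*(20/v(-4, 6) + 24/U(-5/(-1))) = (-196*5)*(20/(6 - 4) + 24/((-5/(-1))**2)) = (-28*35)*(20/2 + 24/((-5*(-1))**2)) = -980*(20*(1/2) + 24/(5**2)) = -980*(10 + 24/25) = -980*274/25 = -53704/5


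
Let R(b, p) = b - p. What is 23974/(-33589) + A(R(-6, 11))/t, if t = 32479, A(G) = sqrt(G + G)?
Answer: -23974/33589 + I*sqrt(34)/32479 ≈ -0.71375 + 0.00017953*I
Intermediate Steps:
A(G) = sqrt(2)*sqrt(G) (A(G) = sqrt(2*G) = sqrt(2)*sqrt(G))
23974/(-33589) + A(R(-6, 11))/t = 23974/(-33589) + (sqrt(2)*sqrt(-6 - 1*11))/32479 = 23974*(-1/33589) + (sqrt(2)*sqrt(-6 - 11))*(1/32479) = -23974/33589 + (sqrt(2)*sqrt(-17))*(1/32479) = -23974/33589 + (sqrt(2)*(I*sqrt(17)))*(1/32479) = -23974/33589 + (I*sqrt(34))*(1/32479) = -23974/33589 + I*sqrt(34)/32479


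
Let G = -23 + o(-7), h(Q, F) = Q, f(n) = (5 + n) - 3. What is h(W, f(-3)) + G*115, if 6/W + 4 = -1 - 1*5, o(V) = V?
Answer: -17253/5 ≈ -3450.6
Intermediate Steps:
W = -3/5 (W = 6/(-4 + (-1 - 1*5)) = 6/(-4 + (-1 - 5)) = 6/(-4 - 6) = 6/(-10) = 6*(-1/10) = -3/5 ≈ -0.60000)
f(n) = 2 + n
G = -30 (G = -23 - 7 = -30)
h(W, f(-3)) + G*115 = -3/5 - 30*115 = -3/5 - 3450 = -17253/5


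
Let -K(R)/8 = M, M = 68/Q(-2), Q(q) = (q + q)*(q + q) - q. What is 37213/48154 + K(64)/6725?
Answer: 2239218937/2914520850 ≈ 0.76830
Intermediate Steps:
Q(q) = -q + 4*q² (Q(q) = (2*q)*(2*q) - q = 4*q² - q = -q + 4*q²)
M = 34/9 (M = 68/((-2*(-1 + 4*(-2)))) = 68/((-2*(-1 - 8))) = 68/((-2*(-9))) = 68/18 = 68*(1/18) = 34/9 ≈ 3.7778)
K(R) = -272/9 (K(R) = -8*34/9 = -272/9)
37213/48154 + K(64)/6725 = 37213/48154 - 272/9/6725 = 37213*(1/48154) - 272/9*1/6725 = 37213/48154 - 272/60525 = 2239218937/2914520850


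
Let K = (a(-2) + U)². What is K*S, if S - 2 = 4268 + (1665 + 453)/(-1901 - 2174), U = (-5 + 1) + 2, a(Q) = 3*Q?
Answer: 1113480448/4075 ≈ 2.7325e+5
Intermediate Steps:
U = -2 (U = -4 + 2 = -2)
S = 17398132/4075 (S = 2 + (4268 + (1665 + 453)/(-1901 - 2174)) = 2 + (4268 + 2118/(-4075)) = 2 + (4268 + 2118*(-1/4075)) = 2 + (4268 - 2118/4075) = 2 + 17389982/4075 = 17398132/4075 ≈ 4269.5)
K = 64 (K = (3*(-2) - 2)² = (-6 - 2)² = (-8)² = 64)
K*S = 64*(17398132/4075) = 1113480448/4075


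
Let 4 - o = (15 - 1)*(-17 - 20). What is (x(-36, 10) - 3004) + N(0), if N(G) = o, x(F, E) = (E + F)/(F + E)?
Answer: -2481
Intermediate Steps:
x(F, E) = 1 (x(F, E) = (E + F)/(E + F) = 1)
o = 522 (o = 4 - (15 - 1)*(-17 - 20) = 4 - 14*(-37) = 4 - 1*(-518) = 4 + 518 = 522)
N(G) = 522
(x(-36, 10) - 3004) + N(0) = (1 - 3004) + 522 = -3003 + 522 = -2481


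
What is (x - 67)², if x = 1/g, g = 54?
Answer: 13082689/2916 ≈ 4486.5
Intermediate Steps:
x = 1/54 ≈ 0.018519
(x - 67)² = (1/54 - 67)² = (-3617/54)² = 13082689/2916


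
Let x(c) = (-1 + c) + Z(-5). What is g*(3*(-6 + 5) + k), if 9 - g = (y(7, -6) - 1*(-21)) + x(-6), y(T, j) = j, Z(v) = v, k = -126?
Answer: -774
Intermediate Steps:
x(c) = -6 + c (x(c) = (-1 + c) - 5 = -6 + c)
g = 6 (g = 9 - ((-6 - 1*(-21)) + (-6 - 6)) = 9 - ((-6 + 21) - 12) = 9 - (15 - 12) = 9 - 1*3 = 9 - 3 = 6)
g*(3*(-6 + 5) + k) = 6*(3*(-6 + 5) - 126) = 6*(3*(-1) - 126) = 6*(-3 - 126) = 6*(-129) = -774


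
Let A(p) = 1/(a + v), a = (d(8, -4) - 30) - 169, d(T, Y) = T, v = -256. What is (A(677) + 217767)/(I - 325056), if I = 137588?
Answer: -24335462/20949549 ≈ -1.1616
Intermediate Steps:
a = -191 (a = (8 - 30) - 169 = -22 - 169 = -191)
A(p) = -1/447 (A(p) = 1/(-191 - 256) = 1/(-447) = -1/447)
(A(677) + 217767)/(I - 325056) = (-1/447 + 217767)/(137588 - 325056) = (97341848/447)/(-187468) = (97341848/447)*(-1/187468) = -24335462/20949549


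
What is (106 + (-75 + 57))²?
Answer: 7744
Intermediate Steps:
(106 + (-75 + 57))² = (106 - 18)² = 88² = 7744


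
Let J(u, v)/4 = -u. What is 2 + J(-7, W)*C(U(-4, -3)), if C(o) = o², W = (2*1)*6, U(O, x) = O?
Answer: 450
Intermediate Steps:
W = 12 (W = 2*6 = 12)
J(u, v) = -4*u (J(u, v) = 4*(-u) = -4*u)
2 + J(-7, W)*C(U(-4, -3)) = 2 - 4*(-7)*(-4)² = 2 + 28*16 = 2 + 448 = 450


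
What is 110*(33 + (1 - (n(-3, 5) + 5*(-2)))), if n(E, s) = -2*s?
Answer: 5940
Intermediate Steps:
110*(33 + (1 - (n(-3, 5) + 5*(-2)))) = 110*(33 + (1 - (-2*5 + 5*(-2)))) = 110*(33 + (1 - (-10 - 10))) = 110*(33 + (1 - 1*(-20))) = 110*(33 + (1 + 20)) = 110*(33 + 21) = 110*54 = 5940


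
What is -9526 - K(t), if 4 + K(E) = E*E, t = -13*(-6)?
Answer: -15606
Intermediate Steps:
t = 78
K(E) = -4 + E**2 (K(E) = -4 + E*E = -4 + E**2)
-9526 - K(t) = -9526 - (-4 + 78**2) = -9526 - (-4 + 6084) = -9526 - 1*6080 = -9526 - 6080 = -15606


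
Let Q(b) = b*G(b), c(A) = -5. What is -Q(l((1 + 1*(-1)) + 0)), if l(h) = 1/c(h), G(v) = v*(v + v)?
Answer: 2/125 ≈ 0.016000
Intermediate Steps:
G(v) = 2*v² (G(v) = v*(2*v) = 2*v²)
l(h) = -⅕ (l(h) = 1/(-5) = -⅕)
Q(b) = 2*b³ (Q(b) = b*(2*b²) = 2*b³)
-Q(l((1 + 1*(-1)) + 0)) = -2*(-⅕)³ = -2*(-1)/125 = -1*(-2/125) = 2/125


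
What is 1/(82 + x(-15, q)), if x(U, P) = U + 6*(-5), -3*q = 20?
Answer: 1/37 ≈ 0.027027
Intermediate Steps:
q = -20/3 (q = -⅓*20 = -20/3 ≈ -6.6667)
x(U, P) = -30 + U (x(U, P) = U - 30 = -30 + U)
1/(82 + x(-15, q)) = 1/(82 + (-30 - 15)) = 1/(82 - 45) = 1/37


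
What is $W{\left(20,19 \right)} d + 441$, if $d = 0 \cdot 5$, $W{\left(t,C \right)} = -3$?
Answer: $441$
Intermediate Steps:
$d = 0$
$W{\left(20,19 \right)} d + 441 = \left(-3\right) 0 + 441 = 0 + 441 = 441$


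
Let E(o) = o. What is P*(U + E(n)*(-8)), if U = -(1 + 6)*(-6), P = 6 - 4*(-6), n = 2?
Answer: 780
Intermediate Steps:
P = 30 (P = 6 + 24 = 30)
U = 42 (U = -7*(-6) = -1*(-42) = 42)
P*(U + E(n)*(-8)) = 30*(42 + 2*(-8)) = 30*(42 - 16) = 30*26 = 780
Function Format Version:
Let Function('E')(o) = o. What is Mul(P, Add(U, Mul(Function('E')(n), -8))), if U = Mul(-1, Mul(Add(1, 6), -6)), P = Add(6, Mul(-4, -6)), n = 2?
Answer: 780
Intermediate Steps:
P = 30 (P = Add(6, 24) = 30)
U = 42 (U = Mul(-1, Mul(7, -6)) = Mul(-1, -42) = 42)
Mul(P, Add(U, Mul(Function('E')(n), -8))) = Mul(30, Add(42, Mul(2, -8))) = Mul(30, Add(42, -16)) = Mul(30, 26) = 780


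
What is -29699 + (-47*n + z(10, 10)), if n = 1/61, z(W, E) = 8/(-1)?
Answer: -1812174/61 ≈ -29708.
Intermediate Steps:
z(W, E) = -8 (z(W, E) = 8*(-1) = -8)
n = 1/61 ≈ 0.016393
-29699 + (-47*n + z(10, 10)) = -29699 + (-47*1/61 - 8) = -29699 + (-47/61 - 8) = -29699 - 535/61 = -1812174/61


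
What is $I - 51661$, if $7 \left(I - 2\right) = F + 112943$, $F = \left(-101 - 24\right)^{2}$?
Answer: $- \frac{233045}{7} \approx -33292.0$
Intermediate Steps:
$F = 15625$ ($F = \left(-101 - 24\right)^{2} = \left(-125\right)^{2} = 15625$)
$I = \frac{128582}{7}$ ($I = 2 + \frac{15625 + 112943}{7} = 2 + \frac{1}{7} \cdot 128568 = 2 + \frac{128568}{7} = \frac{128582}{7} \approx 18369.0$)
$I - 51661 = \frac{128582}{7} - 51661 = - \frac{233045}{7}$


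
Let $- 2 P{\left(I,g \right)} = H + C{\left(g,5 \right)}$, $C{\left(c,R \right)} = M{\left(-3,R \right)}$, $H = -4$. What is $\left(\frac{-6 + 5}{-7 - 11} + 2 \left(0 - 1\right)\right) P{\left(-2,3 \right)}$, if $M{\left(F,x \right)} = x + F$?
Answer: $- \frac{35}{18} \approx -1.9444$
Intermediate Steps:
$M{\left(F,x \right)} = F + x$
$C{\left(c,R \right)} = -3 + R$
$P{\left(I,g \right)} = 1$ ($P{\left(I,g \right)} = - \frac{-4 + \left(-3 + 5\right)}{2} = - \frac{-4 + 2}{2} = \left(- \frac{1}{2}\right) \left(-2\right) = 1$)
$\left(\frac{-6 + 5}{-7 - 11} + 2 \left(0 - 1\right)\right) P{\left(-2,3 \right)} = \left(\frac{-6 + 5}{-7 - 11} + 2 \left(0 - 1\right)\right) 1 = \left(- \frac{1}{-18} + 2 \left(0 - 1\right)\right) 1 = \left(\left(-1\right) \left(- \frac{1}{18}\right) + 2 \left(-1\right)\right) 1 = \left(\frac{1}{18} - 2\right) 1 = \left(- \frac{35}{18}\right) 1 = - \frac{35}{18}$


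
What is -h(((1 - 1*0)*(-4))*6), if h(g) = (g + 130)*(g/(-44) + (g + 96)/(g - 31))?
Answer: 4452/55 ≈ 80.945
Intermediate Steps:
h(g) = (130 + g)*(-g/44 + (96 + g)/(-31 + g)) (h(g) = (130 + g)*(g*(-1/44) + (96 + g)/(-31 + g)) = (130 + g)*(-g/44 + (96 + g)/(-31 + g)))
-h(((1 - 1*0)*(-4))*6) = -(549120 - (((1 - 1*0)*(-4))*6)³ - 55*576*(1 - 1*0)² + 13974*(((1 - 1*0)*(-4))*6))/(44*(-31 + ((1 - 1*0)*(-4))*6)) = -(549120 - (((1 + 0)*(-4))*6)³ - 55*576*(1 + 0)² + 13974*(((1 + 0)*(-4))*6))/(44*(-31 + ((1 + 0)*(-4))*6)) = -(549120 - ((1*(-4))*6)³ - 55*((1*(-4))*6)² + 13974*((1*(-4))*6))/(44*(-31 + (1*(-4))*6)) = -(549120 - (-4*6)³ - 55*(-4*6)² + 13974*(-4*6))/(44*(-31 - 4*6)) = -(549120 - 1*(-24)³ - 55*(-24)² + 13974*(-24))/(44*(-31 - 24)) = -(549120 - 1*(-13824) - 55*576 - 335376)/(44*(-55)) = -(-1)*(549120 + 13824 - 31680 - 335376)/(44*55) = -(-1)*195888/(44*55) = -1*(-4452/55) = 4452/55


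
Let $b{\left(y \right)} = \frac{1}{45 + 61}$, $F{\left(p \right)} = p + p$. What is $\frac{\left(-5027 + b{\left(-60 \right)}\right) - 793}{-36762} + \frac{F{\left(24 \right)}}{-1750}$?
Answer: $\frac{446281597}{3409675500} \approx 0.13089$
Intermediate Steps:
$F{\left(p \right)} = 2 p$
$b{\left(y \right)} = \frac{1}{106}$
$\frac{\left(-5027 + b{\left(-60 \right)}\right) - 793}{-36762} + \frac{F{\left(24 \right)}}{-1750} = \frac{\left(-5027 + \frac{1}{106}\right) - 793}{-36762} + \frac{2 \cdot 24}{-1750} = \left(- \frac{532861}{106} - 793\right) \left(- \frac{1}{36762}\right) + 48 \left(- \frac{1}{1750}\right) = \left(- \frac{616919}{106}\right) \left(- \frac{1}{36762}\right) - \frac{24}{875} = \frac{616919}{3896772} - \frac{24}{875} = \frac{446281597}{3409675500}$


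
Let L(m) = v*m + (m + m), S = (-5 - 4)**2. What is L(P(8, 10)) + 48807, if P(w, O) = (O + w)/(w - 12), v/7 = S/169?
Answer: 16488621/338 ≈ 48783.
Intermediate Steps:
S = 81 (S = (-9)**2 = 81)
v = 567/169 (v = 7*(81/169) = 567/169 ≈ 3.3550)
P(w, O) = (O + w)/(-12 + w)
L(m) = 905*m/169 (L(m) = 567*m/169 + (m + m) = 567*m/169 + 2*m = 905*m/169)
L(P(8, 10)) + 48807 = 905*((10 + 8)/(-12 + 8))/169 + 48807 = 905*(18/(-4))/169 + 48807 = 905*(-1/4*18)/169 + 48807 = (905/169)*(-9/2) + 48807 = -8145/338 + 48807 = 16488621/338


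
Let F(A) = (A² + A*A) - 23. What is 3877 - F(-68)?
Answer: -5348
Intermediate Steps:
F(A) = -23 + 2*A² (F(A) = (A² + A²) - 23 = 2*A² - 23 = -23 + 2*A²)
3877 - F(-68) = 3877 - (-23 + 2*(-68)²) = 3877 - (-23 + 2*4624) = 3877 - (-23 + 9248) = 3877 - 1*9225 = 3877 - 9225 = -5348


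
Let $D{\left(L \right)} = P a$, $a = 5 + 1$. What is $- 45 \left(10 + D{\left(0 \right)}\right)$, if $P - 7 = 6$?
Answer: $-3960$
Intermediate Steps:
$a = 6$
$P = 13$ ($P = 7 + 6 = 13$)
$D{\left(L \right)} = 78$ ($D{\left(L \right)} = 13 \cdot 6 = 78$)
$- 45 \left(10 + D{\left(0 \right)}\right) = - 45 \left(10 + 78\right) = \left(-45\right) 88 = -3960$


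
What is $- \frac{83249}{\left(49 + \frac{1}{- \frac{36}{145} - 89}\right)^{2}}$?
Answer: $- \frac{820098048457}{23641785488} \approx -34.688$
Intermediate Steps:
$- \frac{83249}{\left(49 + \frac{1}{- \frac{36}{145} - 89}\right)^{2}} = - \frac{83249}{\left(49 + \frac{1}{- \frac{12941}{145}}\right)^{2}} = - \frac{83249}{\left(49 - \frac{145}{12941}\right)^{2}} = - \frac{83249}{\left(\frac{633964}{12941}\right)^{2}} = - \frac{83249}{\frac{401910353296}{167469481}} = \left(-83249\right) \frac{167469481}{401910353296} = - \frac{820098048457}{23641785488}$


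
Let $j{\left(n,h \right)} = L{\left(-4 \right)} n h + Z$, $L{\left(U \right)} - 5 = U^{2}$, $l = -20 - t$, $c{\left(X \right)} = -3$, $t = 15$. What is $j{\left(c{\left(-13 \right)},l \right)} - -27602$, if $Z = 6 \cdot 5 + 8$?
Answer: $29845$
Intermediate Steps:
$Z = 38$ ($Z = 30 + 8 = 38$)
$l = -35$ ($l = -20 - 15 = -35$)
$L{\left(U \right)} = 5 + U^{2}$
$j{\left(n,h \right)} = 38 + 21 h n$ ($j{\left(n,h \right)} = \left(5 + \left(-4\right)^{2}\right) n h + 38 = \left(5 + 16\right) n h + 38 = 21 n h + 38 = 21 h n + 38 = 38 + 21 h n$)
$j{\left(c{\left(-13 \right)},l \right)} - -27602 = \left(38 + 21 \left(-35\right) \left(-3\right)\right) - -27602 = \left(38 + 2205\right) + 27602 = 2243 + 27602 = 29845$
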